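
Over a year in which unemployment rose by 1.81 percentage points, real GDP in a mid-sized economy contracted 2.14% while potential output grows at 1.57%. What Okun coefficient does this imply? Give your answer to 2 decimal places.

Growth form: g_Y = g_Y* - β × Δu, so β = (g_Y* - g_Y)/Δu.
β = (1.57 + 2.14)/1.81 = 3.71/1.81 = 2.05.

β ≈ 2.05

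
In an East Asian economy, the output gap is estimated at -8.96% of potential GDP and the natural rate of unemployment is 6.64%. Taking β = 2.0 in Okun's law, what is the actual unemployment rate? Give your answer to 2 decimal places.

11.12%

From Okun's law, u - u* = -(output gap)/β = -(-8.96)/2.0 = 4.48 points.
So u = 6.64 + 4.48 = 11.12%.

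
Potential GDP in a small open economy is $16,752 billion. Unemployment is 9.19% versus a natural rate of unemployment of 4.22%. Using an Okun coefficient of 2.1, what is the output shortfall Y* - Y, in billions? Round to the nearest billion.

$1,748 billion

Output gap = -2.1 × (9.19 - 4.22) = -2.1 × 4.97 = -10.437%.
Actual GDP ≈ 16752 × 0.89563 ≈ 15004 billion, so the shortfall is 16752 - 15004 = 1748 billion.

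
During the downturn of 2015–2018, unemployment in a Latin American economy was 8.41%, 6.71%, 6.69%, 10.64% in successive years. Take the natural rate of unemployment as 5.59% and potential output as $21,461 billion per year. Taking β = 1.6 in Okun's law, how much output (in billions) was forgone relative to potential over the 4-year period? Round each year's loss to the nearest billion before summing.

Year 2015: gap = -1.6 × (8.41 - 5.59) = -4.512%, loss ≈ 21461 × 4.512/100 ≈ 968.
Year 2016: gap = -1.6 × (6.71 - 5.59) = -1.792%, loss ≈ 21461 × 1.792/100 ≈ 385.
Year 2017: gap = -1.6 × (6.69 - 5.59) = -1.76%, loss ≈ 21461 × 1.76/100 ≈ 378.
Year 2018: gap = -1.6 × (10.64 - 5.59) = -8.08%, loss ≈ 21461 × 8.08/100 ≈ 1734.
Total lost output = 968 + 385 + 378 + 1734 = 3465 billion.

$3,465 billion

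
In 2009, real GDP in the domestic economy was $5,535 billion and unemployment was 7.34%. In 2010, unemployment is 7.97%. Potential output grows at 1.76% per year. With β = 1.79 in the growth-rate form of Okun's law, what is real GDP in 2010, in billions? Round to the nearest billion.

$5,570 billion

Δu = 7.97 - 7.34 = 0.63 points.
Okun's law (growth form): g_Y = g_Y* - β × Δu = 1.76 - 1.79 × (0.63) = 1.76 - 1.1277 = 0.6323%.
Real GDP in the next year = 5535 × (1 + 0.6323/100) = 5535 × 1.006323 ≈ 5570 billion.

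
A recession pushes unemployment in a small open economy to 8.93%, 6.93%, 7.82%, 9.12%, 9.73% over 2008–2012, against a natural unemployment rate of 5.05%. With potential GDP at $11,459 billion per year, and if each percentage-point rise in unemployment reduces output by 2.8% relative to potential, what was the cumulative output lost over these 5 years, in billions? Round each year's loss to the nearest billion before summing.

$5,545 billion

Year 2008: gap = -2.8 × (8.93 - 5.05) = -10.864%, loss ≈ 11459 × 10.864/100 ≈ 1245.
Year 2009: gap = -2.8 × (6.93 - 5.05) = -5.264%, loss ≈ 11459 × 5.264/100 ≈ 603.
Year 2010: gap = -2.8 × (7.82 - 5.05) = -7.756%, loss ≈ 11459 × 7.756/100 ≈ 889.
Year 2011: gap = -2.8 × (9.12 - 5.05) = -11.396%, loss ≈ 11459 × 11.396/100 ≈ 1306.
Year 2012: gap = -2.8 × (9.73 - 5.05) = -13.104%, loss ≈ 11459 × 13.104/100 ≈ 1502.
Total lost output = 1245 + 603 + 889 + 1306 + 1502 = 5545 billion.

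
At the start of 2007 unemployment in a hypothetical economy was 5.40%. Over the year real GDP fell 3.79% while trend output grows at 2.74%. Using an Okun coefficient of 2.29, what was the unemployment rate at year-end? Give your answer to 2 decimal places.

8.25%

Growth-rate Okun's law: g_Y = g_Y* - β × Δu, so Δu = (g_Y* - g_Y)/β.
Δu = (2.74 + 3.79)/2.29 = 6.53/2.29 = 2.85 percentage points.
Year-end unemployment = 5.4 + 2.85 = 8.25%.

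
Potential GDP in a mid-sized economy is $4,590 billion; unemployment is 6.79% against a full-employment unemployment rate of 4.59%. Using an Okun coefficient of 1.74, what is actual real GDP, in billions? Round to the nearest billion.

$4,414 billion

Unemployment gap = 6.79 - 4.59 = 2.2 points, so the output gap is -1.74 × 2.2 = -3.828%.
Actual GDP = 4590 × (1 - 3.828/100) = 4590 × 0.96172 ≈ 4414 billion.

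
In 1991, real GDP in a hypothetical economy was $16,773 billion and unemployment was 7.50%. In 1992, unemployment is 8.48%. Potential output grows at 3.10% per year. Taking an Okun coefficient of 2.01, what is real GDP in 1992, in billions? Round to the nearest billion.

Δu = 8.48 - 7.5 = 0.98 points.
Okun's law (growth form): g_Y = g_Y* - β × Δu = 3.10 - 2.01 × (0.98) = 3.1 - 1.9698 = 1.1302%.
Real GDP in the next year = 16773 × (1 + 1.1302/100) = 16773 × 1.011302 ≈ 16963 billion.

$16,963 billion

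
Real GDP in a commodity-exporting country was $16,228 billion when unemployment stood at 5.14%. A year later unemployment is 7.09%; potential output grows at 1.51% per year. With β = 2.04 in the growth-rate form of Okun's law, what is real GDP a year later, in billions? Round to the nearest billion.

Δu = 7.09 - 5.14 = 1.95 points.
Okun's law (growth form): g_Y = g_Y* - β × Δu = 1.51 - 2.04 × (1.95) = 1.51 - 3.978 = -2.468%.
Real GDP in the next year = 16228 × (1 - 2.468/100) = 16228 × 0.97532 ≈ 15827 billion.

$15,827 billion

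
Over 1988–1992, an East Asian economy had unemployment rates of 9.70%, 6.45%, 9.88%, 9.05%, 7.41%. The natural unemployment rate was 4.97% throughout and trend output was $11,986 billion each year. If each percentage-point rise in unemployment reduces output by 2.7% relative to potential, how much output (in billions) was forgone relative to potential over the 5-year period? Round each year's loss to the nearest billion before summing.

$5,709 billion

Year 1988: gap = -2.7 × (9.7 - 4.97) = -12.771%, loss ≈ 11986 × 12.771/100 ≈ 1531.
Year 1989: gap = -2.7 × (6.45 - 4.97) = -3.996%, loss ≈ 11986 × 3.996/100 ≈ 479.
Year 1990: gap = -2.7 × (9.88 - 4.97) = -13.257%, loss ≈ 11986 × 13.257/100 ≈ 1589.
Year 1991: gap = -2.7 × (9.05 - 4.97) = -11.016%, loss ≈ 11986 × 11.016/100 ≈ 1320.
Year 1992: gap = -2.7 × (7.41 - 4.97) = -6.588%, loss ≈ 11986 × 6.588/100 ≈ 790.
Total lost output = 1531 + 479 + 1589 + 1320 + 790 = 5709 billion.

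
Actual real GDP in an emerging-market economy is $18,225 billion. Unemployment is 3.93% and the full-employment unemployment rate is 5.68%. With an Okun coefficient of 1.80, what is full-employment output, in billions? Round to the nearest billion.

$17,668 billion

Unemployment gap = 3.93 - 5.68 = -1.75 points, so output gap = -1.8 × (-1.75) = 3.15%.
Since Y = Y* × (1 + gap/100), Y* = 18225/1.0315 ≈ 17668 billion.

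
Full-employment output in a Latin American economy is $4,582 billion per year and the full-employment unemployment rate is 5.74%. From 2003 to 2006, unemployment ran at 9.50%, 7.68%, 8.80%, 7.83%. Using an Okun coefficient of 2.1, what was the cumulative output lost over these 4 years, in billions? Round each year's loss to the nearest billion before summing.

$1,044 billion

Year 2003: gap = -2.1 × (9.5 - 5.74) = -7.896%, loss ≈ 4582 × 7.896/100 ≈ 362.
Year 2004: gap = -2.1 × (7.68 - 5.74) = -4.074%, loss ≈ 4582 × 4.074/100 ≈ 187.
Year 2005: gap = -2.1 × (8.8 - 5.74) = -6.426%, loss ≈ 4582 × 6.426/100 ≈ 294.
Year 2006: gap = -2.1 × (7.83 - 5.74) = -4.389%, loss ≈ 4582 × 4.389/100 ≈ 201.
Total lost output = 362 + 187 + 294 + 201 = 1044 billion.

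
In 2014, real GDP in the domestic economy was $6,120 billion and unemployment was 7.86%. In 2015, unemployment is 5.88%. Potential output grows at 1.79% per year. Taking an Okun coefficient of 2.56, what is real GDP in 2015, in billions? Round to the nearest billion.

$6,540 billion

Δu = 5.88 - 7.86 = -1.98 points.
Okun's law (growth form): g_Y = g_Y* - β × Δu = 1.79 - 2.56 × (-1.98) = 1.79 + 5.0688 = 6.8588%.
Real GDP in the next year = 6120 × (1 + 6.8588/100) = 6120 × 1.068588 ≈ 6540 billion.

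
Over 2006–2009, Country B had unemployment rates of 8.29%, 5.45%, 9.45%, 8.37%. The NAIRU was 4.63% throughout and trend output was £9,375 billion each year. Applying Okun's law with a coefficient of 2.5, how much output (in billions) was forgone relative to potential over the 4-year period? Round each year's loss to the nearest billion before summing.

Year 2006: gap = -2.5 × (8.29 - 4.63) = -9.15%, loss ≈ 9375 × 9.15/100 ≈ 858.
Year 2007: gap = -2.5 × (5.45 - 4.63) = -2.05%, loss ≈ 9375 × 2.05/100 ≈ 192.
Year 2008: gap = -2.5 × (9.45 - 4.63) = -12.05%, loss ≈ 9375 × 12.05/100 ≈ 1130.
Year 2009: gap = -2.5 × (8.37 - 4.63) = -9.35%, loss ≈ 9375 × 9.35/100 ≈ 877.
Total lost output = 858 + 192 + 1130 + 877 = 3057 billion.

£3,057 billion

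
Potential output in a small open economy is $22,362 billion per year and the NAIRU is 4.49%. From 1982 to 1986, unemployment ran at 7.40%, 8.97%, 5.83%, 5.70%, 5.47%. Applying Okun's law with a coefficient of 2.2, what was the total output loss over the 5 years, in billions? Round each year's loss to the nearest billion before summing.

Year 1982: gap = -2.2 × (7.4 - 4.49) = -6.402%, loss ≈ 22362 × 6.402/100 ≈ 1432.
Year 1983: gap = -2.2 × (8.97 - 4.49) = -9.856%, loss ≈ 22362 × 9.856/100 ≈ 2204.
Year 1984: gap = -2.2 × (5.83 - 4.49) = -2.948%, loss ≈ 22362 × 2.948/100 ≈ 659.
Year 1985: gap = -2.2 × (5.7 - 4.49) = -2.662%, loss ≈ 22362 × 2.662/100 ≈ 595.
Year 1986: gap = -2.2 × (5.47 - 4.49) = -2.156%, loss ≈ 22362 × 2.156/100 ≈ 482.
Total lost output = 1432 + 2204 + 659 + 595 + 482 = 5372 billion.

$5,372 billion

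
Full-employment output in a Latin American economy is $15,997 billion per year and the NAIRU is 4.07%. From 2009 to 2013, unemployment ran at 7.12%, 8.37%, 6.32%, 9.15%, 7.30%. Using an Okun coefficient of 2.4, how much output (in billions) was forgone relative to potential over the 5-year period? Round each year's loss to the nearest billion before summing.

Year 2009: gap = -2.4 × (7.12 - 4.07) = -7.32%, loss ≈ 15997 × 7.32/100 ≈ 1171.
Year 2010: gap = -2.4 × (8.37 - 4.07) = -10.32%, loss ≈ 15997 × 10.32/100 ≈ 1651.
Year 2011: gap = -2.4 × (6.32 - 4.07) = -5.4%, loss ≈ 15997 × 5.4/100 ≈ 864.
Year 2012: gap = -2.4 × (9.15 - 4.07) = -12.192%, loss ≈ 15997 × 12.192/100 ≈ 1950.
Year 2013: gap = -2.4 × (7.3 - 4.07) = -7.752%, loss ≈ 15997 × 7.752/100 ≈ 1240.
Total lost output = 1171 + 1651 + 864 + 1950 + 1240 = 6876 billion.

$6,876 billion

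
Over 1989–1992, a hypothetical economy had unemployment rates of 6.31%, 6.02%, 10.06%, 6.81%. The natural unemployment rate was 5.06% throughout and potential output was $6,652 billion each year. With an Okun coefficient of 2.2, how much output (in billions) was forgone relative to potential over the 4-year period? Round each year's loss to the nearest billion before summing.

Year 1989: gap = -2.2 × (6.31 - 5.06) = -2.75%, loss ≈ 6652 × 2.75/100 ≈ 183.
Year 1990: gap = -2.2 × (6.02 - 5.06) = -2.112%, loss ≈ 6652 × 2.112/100 ≈ 140.
Year 1991: gap = -2.2 × (10.06 - 5.06) = -11%, loss ≈ 6652 × 11/100 ≈ 732.
Year 1992: gap = -2.2 × (6.81 - 5.06) = -3.85%, loss ≈ 6652 × 3.85/100 ≈ 256.
Total lost output = 183 + 140 + 732 + 256 = 1311 billion.

$1,311 billion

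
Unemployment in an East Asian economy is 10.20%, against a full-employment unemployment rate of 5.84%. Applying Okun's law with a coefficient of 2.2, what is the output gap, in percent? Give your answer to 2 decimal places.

-9.59%

The unemployment gap is 10.2 - 5.84 = 4.36 percentage points.
Okun's law gives an output gap of -2.2 × 4.36 = -9.592%, i.e. 9.59% below potential.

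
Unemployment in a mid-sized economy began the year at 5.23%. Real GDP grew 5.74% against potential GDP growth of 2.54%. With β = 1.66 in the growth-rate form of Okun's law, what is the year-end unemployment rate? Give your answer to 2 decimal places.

3.30%

Growth-rate Okun's law: g_Y = g_Y* - β × Δu, so Δu = (g_Y* - g_Y)/β.
Δu = (2.54 - 5.74)/1.66 = -3.2/1.66 = -1.93 percentage points.
Year-end unemployment = 5.23 - 1.93 = 3.30%.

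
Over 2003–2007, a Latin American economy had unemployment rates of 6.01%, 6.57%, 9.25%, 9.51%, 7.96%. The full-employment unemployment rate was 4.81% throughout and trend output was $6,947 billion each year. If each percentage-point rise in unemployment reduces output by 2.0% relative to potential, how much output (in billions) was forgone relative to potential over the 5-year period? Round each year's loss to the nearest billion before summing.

$2,120 billion

Year 2003: gap = -2.0 × (6.01 - 4.81) = -2.4%, loss ≈ 6947 × 2.4/100 ≈ 167.
Year 2004: gap = -2.0 × (6.57 - 4.81) = -3.52%, loss ≈ 6947 × 3.52/100 ≈ 245.
Year 2005: gap = -2.0 × (9.25 - 4.81) = -8.88%, loss ≈ 6947 × 8.88/100 ≈ 617.
Year 2006: gap = -2.0 × (9.51 - 4.81) = -9.4%, loss ≈ 6947 × 9.4/100 ≈ 653.
Year 2007: gap = -2.0 × (7.96 - 4.81) = -6.3%, loss ≈ 6947 × 6.3/100 ≈ 438.
Total lost output = 167 + 245 + 617 + 653 + 438 = 2120 billion.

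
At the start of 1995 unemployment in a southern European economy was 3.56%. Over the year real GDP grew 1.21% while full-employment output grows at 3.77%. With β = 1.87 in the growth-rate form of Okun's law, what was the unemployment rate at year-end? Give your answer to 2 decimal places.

Growth-rate Okun's law: g_Y = g_Y* - β × Δu, so Δu = (g_Y* - g_Y)/β.
Δu = (3.77 - 1.21)/1.87 = 2.56/1.87 = 1.37 percentage points.
Year-end unemployment = 3.56 + 1.37 = 4.93%.

4.93%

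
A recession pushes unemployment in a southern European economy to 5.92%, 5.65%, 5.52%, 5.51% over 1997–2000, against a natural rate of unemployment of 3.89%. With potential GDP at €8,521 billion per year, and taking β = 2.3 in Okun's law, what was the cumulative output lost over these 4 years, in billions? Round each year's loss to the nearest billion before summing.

Year 1997: gap = -2.3 × (5.92 - 3.89) = -4.669%, loss ≈ 8521 × 4.669/100 ≈ 398.
Year 1998: gap = -2.3 × (5.65 - 3.89) = -4.048%, loss ≈ 8521 × 4.048/100 ≈ 345.
Year 1999: gap = -2.3 × (5.52 - 3.89) = -3.749%, loss ≈ 8521 × 3.749/100 ≈ 319.
Year 2000: gap = -2.3 × (5.51 - 3.89) = -3.726%, loss ≈ 8521 × 3.726/100 ≈ 317.
Total lost output = 398 + 345 + 319 + 317 = 1379 billion.

€1,379 billion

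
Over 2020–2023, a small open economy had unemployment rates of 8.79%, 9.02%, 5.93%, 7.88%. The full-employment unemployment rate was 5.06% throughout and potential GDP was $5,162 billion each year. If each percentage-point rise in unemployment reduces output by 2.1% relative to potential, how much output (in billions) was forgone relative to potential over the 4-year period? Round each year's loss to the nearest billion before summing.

$1,233 billion

Year 2020: gap = -2.1 × (8.79 - 5.06) = -7.833%, loss ≈ 5162 × 7.833/100 ≈ 404.
Year 2021: gap = -2.1 × (9.02 - 5.06) = -8.316%, loss ≈ 5162 × 8.316/100 ≈ 429.
Year 2022: gap = -2.1 × (5.93 - 5.06) = -1.827%, loss ≈ 5162 × 1.827/100 ≈ 94.
Year 2023: gap = -2.1 × (7.88 - 5.06) = -5.922%, loss ≈ 5162 × 5.922/100 ≈ 306.
Total lost output = 404 + 429 + 94 + 306 = 1233 billion.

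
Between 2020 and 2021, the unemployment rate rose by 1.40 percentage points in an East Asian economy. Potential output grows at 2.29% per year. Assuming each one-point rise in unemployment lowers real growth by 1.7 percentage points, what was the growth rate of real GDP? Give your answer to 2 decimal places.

-0.09%

Growth-rate Okun's law: g_Y = g_Y* - β × Δu.
g_Y = 2.29 - 1.7 × (1.40) = 2.29 - 2.38 = -0.09%, i.e. -0.09% to 2 d.p.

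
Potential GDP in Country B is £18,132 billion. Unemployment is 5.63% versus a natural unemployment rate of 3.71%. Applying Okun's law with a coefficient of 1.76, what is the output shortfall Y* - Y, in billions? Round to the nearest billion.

Output gap = -1.76 × (5.63 - 3.71) = -1.76 × 1.92 = -3.3792%.
Actual GDP ≈ 18132 × 0.966208 ≈ 17519 billion, so the shortfall is 18132 - 17519 = 613 billion.

£613 billion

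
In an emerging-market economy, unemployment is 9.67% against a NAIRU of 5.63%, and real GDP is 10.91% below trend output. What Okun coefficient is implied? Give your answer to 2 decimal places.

β ≈ 2.70

Okun's law: output gap = -β × (u - u*).
-10.91 = -β × (9.67 - 5.63) = -β × 4.04, so β = 10.91/4.04 = 2.70.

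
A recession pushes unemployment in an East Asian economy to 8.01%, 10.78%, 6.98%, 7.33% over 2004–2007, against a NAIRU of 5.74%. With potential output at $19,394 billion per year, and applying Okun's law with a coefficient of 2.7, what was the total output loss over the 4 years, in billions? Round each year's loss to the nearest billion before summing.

$5,310 billion

Year 2004: gap = -2.7 × (8.01 - 5.74) = -6.129%, loss ≈ 19394 × 6.129/100 ≈ 1189.
Year 2005: gap = -2.7 × (10.78 - 5.74) = -13.608%, loss ≈ 19394 × 13.608/100 ≈ 2639.
Year 2006: gap = -2.7 × (6.98 - 5.74) = -3.348%, loss ≈ 19394 × 3.348/100 ≈ 649.
Year 2007: gap = -2.7 × (7.33 - 5.74) = -4.293%, loss ≈ 19394 × 4.293/100 ≈ 833.
Total lost output = 1189 + 2639 + 649 + 833 = 5310 billion.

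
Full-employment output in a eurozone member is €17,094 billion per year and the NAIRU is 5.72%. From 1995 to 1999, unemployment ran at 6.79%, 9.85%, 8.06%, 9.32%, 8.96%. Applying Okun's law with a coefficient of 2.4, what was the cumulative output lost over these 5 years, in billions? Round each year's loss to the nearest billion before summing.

Year 1995: gap = -2.4 × (6.79 - 5.72) = -2.568%, loss ≈ 17094 × 2.568/100 ≈ 439.
Year 1996: gap = -2.4 × (9.85 - 5.72) = -9.912%, loss ≈ 17094 × 9.912/100 ≈ 1694.
Year 1997: gap = -2.4 × (8.06 - 5.72) = -5.616%, loss ≈ 17094 × 5.616/100 ≈ 960.
Year 1998: gap = -2.4 × (9.32 - 5.72) = -8.64%, loss ≈ 17094 × 8.64/100 ≈ 1477.
Year 1999: gap = -2.4 × (8.96 - 5.72) = -7.776%, loss ≈ 17094 × 7.776/100 ≈ 1329.
Total lost output = 439 + 1694 + 960 + 1477 + 1329 = 5899 billion.

€5,899 billion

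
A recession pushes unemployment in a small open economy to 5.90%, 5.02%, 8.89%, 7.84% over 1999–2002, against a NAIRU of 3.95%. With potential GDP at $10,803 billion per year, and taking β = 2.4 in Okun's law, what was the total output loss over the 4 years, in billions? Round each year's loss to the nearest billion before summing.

$3,073 billion

Year 1999: gap = -2.4 × (5.9 - 3.95) = -4.68%, loss ≈ 10803 × 4.68/100 ≈ 506.
Year 2000: gap = -2.4 × (5.02 - 3.95) = -2.568%, loss ≈ 10803 × 2.568/100 ≈ 277.
Year 2001: gap = -2.4 × (8.89 - 3.95) = -11.856%, loss ≈ 10803 × 11.856/100 ≈ 1281.
Year 2002: gap = -2.4 × (7.84 - 3.95) = -9.336%, loss ≈ 10803 × 9.336/100 ≈ 1009.
Total lost output = 506 + 277 + 1281 + 1009 = 3073 billion.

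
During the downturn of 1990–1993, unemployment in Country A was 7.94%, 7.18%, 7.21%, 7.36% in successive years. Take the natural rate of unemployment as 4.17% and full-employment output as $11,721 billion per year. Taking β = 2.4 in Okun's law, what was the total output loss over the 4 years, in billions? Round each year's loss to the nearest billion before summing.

$3,660 billion

Year 1990: gap = -2.4 × (7.94 - 4.17) = -9.048%, loss ≈ 11721 × 9.048/100 ≈ 1061.
Year 1991: gap = -2.4 × (7.18 - 4.17) = -7.224%, loss ≈ 11721 × 7.224/100 ≈ 847.
Year 1992: gap = -2.4 × (7.21 - 4.17) = -7.296%, loss ≈ 11721 × 7.296/100 ≈ 855.
Year 1993: gap = -2.4 × (7.36 - 4.17) = -7.656%, loss ≈ 11721 × 7.656/100 ≈ 897.
Total lost output = 1061 + 847 + 855 + 897 = 3660 billion.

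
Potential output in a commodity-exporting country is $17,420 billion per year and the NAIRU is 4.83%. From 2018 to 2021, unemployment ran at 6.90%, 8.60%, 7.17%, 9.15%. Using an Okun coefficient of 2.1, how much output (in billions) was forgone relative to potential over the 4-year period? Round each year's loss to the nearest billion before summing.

$4,572 billion

Year 2018: gap = -2.1 × (6.9 - 4.83) = -4.347%, loss ≈ 17420 × 4.347/100 ≈ 757.
Year 2019: gap = -2.1 × (8.6 - 4.83) = -7.917%, loss ≈ 17420 × 7.917/100 ≈ 1379.
Year 2020: gap = -2.1 × (7.17 - 4.83) = -4.914%, loss ≈ 17420 × 4.914/100 ≈ 856.
Year 2021: gap = -2.1 × (9.15 - 4.83) = -9.072%, loss ≈ 17420 × 9.072/100 ≈ 1580.
Total lost output = 757 + 1379 + 856 + 1580 = 4572 billion.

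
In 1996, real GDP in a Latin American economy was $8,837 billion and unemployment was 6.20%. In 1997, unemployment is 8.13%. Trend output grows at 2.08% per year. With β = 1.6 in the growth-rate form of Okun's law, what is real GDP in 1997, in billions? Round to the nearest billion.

Δu = 8.13 - 6.2 = 1.93 points.
Okun's law (growth form): g_Y = g_Y* - β × Δu = 2.08 - 1.6 × (1.93) = 2.08 - 3.088 = -1.008%.
Real GDP in the next year = 8837 × (1 - 1.008/100) = 8837 × 0.98992 ≈ 8748 billion.

$8,748 billion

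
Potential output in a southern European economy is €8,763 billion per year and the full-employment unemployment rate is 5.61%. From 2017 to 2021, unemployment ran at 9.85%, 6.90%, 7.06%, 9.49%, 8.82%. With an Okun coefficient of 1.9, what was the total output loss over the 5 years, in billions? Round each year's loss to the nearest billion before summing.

Year 2017: gap = -1.9 × (9.85 - 5.61) = -8.056%, loss ≈ 8763 × 8.056/100 ≈ 706.
Year 2018: gap = -1.9 × (6.9 - 5.61) = -2.451%, loss ≈ 8763 × 2.451/100 ≈ 215.
Year 2019: gap = -1.9 × (7.06 - 5.61) = -2.755%, loss ≈ 8763 × 2.755/100 ≈ 241.
Year 2020: gap = -1.9 × (9.49 - 5.61) = -7.372%, loss ≈ 8763 × 7.372/100 ≈ 646.
Year 2021: gap = -1.9 × (8.82 - 5.61) = -6.099%, loss ≈ 8763 × 6.099/100 ≈ 534.
Total lost output = 706 + 215 + 241 + 646 + 534 = 2342 billion.

€2,342 billion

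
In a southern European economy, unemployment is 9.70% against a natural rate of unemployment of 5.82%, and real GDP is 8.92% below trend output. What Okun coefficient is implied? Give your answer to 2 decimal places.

β ≈ 2.30

Okun's law: output gap = -β × (u - u*).
-8.92 = -β × (9.7 - 5.82) = -β × 3.88, so β = 8.92/3.88 = 2.30.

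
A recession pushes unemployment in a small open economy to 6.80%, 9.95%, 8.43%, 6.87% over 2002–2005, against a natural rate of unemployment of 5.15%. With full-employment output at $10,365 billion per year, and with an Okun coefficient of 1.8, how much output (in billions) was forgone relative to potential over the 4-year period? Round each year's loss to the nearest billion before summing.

$2,137 billion

Year 2002: gap = -1.8 × (6.8 - 5.15) = -2.97%, loss ≈ 10365 × 2.97/100 ≈ 308.
Year 2003: gap = -1.8 × (9.95 - 5.15) = -8.64%, loss ≈ 10365 × 8.64/100 ≈ 896.
Year 2004: gap = -1.8 × (8.43 - 5.15) = -5.904%, loss ≈ 10365 × 5.904/100 ≈ 612.
Year 2005: gap = -1.8 × (6.87 - 5.15) = -3.096%, loss ≈ 10365 × 3.096/100 ≈ 321.
Total lost output = 308 + 896 + 612 + 321 = 2137 billion.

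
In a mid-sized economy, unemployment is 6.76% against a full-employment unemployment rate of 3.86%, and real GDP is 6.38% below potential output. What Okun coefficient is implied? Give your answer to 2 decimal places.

Okun's law: output gap = -β × (u - u*).
-6.38 = -β × (6.76 - 3.86) = -β × 2.9, so β = 6.38/2.9 = 2.20.

β ≈ 2.20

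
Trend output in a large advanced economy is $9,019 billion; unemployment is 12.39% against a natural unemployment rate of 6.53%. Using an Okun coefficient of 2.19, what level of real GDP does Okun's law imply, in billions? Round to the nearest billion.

$7,862 billion

Unemployment gap = 12.39 - 6.53 = 5.86 points, so the output gap is -2.19 × 5.86 = -12.8334%.
Actual GDP = 9019 × (1 - 12.8334/100) = 9019 × 0.871666 ≈ 7862 billion.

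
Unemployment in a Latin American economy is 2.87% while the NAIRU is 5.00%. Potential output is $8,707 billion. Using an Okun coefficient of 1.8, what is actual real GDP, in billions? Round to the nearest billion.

Unemployment gap = 2.87 - 5 = -2.13 points, so the output gap is -1.8 × (-2.13) = 3.834%.
Actual GDP = 8707 × (1 + 3.834/100) = 8707 × 1.03834 ≈ 9041 billion.

$9,041 billion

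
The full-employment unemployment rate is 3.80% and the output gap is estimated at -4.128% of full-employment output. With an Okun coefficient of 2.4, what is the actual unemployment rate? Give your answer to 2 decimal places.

From Okun's law, u - u* = -(output gap)/β = -(-4.128)/2.4 = 1.72 points.
So u = 3.8 + 1.72 = 5.52%.

5.52%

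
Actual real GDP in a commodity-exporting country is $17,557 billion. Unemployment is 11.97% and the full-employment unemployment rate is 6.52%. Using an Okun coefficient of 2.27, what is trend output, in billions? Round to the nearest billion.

$20,036 billion

Unemployment gap = 11.97 - 6.52 = 5.45 points, so output gap = -2.27 × 5.45 = -12.3715%.
Since Y = Y* × (1 + gap/100), Y* = 17557/0.876285 ≈ 20036 billion.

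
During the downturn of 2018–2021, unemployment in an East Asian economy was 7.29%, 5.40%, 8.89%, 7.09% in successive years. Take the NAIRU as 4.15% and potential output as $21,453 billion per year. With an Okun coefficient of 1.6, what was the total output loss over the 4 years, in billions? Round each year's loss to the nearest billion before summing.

Year 2018: gap = -1.6 × (7.29 - 4.15) = -5.024%, loss ≈ 21453 × 5.024/100 ≈ 1078.
Year 2019: gap = -1.6 × (5.4 - 4.15) = -2%, loss ≈ 21453 × 2/100 ≈ 429.
Year 2020: gap = -1.6 × (8.89 - 4.15) = -7.584%, loss ≈ 21453 × 7.584/100 ≈ 1627.
Year 2021: gap = -1.6 × (7.09 - 4.15) = -4.704%, loss ≈ 21453 × 4.704/100 ≈ 1009.
Total lost output = 1078 + 429 + 1627 + 1009 = 4143 billion.

$4,143 billion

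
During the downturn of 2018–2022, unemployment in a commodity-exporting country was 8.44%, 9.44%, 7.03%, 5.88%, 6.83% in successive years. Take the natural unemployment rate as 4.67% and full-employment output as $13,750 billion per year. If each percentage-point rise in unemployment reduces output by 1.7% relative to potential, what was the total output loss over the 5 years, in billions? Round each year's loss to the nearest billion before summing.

$3,336 billion

Year 2018: gap = -1.7 × (8.44 - 4.67) = -6.409%, loss ≈ 13750 × 6.409/100 ≈ 881.
Year 2019: gap = -1.7 × (9.44 - 4.67) = -8.109%, loss ≈ 13750 × 8.109/100 ≈ 1115.
Year 2020: gap = -1.7 × (7.03 - 4.67) = -4.012%, loss ≈ 13750 × 4.012/100 ≈ 552.
Year 2021: gap = -1.7 × (5.88 - 4.67) = -2.057%, loss ≈ 13750 × 2.057/100 ≈ 283.
Year 2022: gap = -1.7 × (6.83 - 4.67) = -3.672%, loss ≈ 13750 × 3.672/100 ≈ 505.
Total lost output = 881 + 1115 + 552 + 283 + 505 = 3336 billion.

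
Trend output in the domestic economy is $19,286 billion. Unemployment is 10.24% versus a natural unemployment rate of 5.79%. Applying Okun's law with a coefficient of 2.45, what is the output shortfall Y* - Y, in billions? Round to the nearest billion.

Output gap = -2.45 × (10.24 - 5.79) = -2.45 × 4.45 = -10.9025%.
Actual GDP ≈ 19286 × 0.890975 ≈ 17183 billion, so the shortfall is 19286 - 17183 = 2103 billion.

$2,103 billion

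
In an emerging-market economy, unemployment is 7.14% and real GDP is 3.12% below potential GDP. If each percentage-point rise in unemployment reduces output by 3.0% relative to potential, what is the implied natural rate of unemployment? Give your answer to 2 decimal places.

From Okun's law, u - u* = -(output gap)/β = -(-3.12)/3.0 = 1.04 points.
So u* = 7.14 - 1.04 = 6.10%.

6.10%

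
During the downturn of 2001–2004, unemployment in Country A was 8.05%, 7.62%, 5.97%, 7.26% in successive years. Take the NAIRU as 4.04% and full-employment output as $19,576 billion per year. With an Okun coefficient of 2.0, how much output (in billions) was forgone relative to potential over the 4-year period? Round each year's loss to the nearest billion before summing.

$4,989 billion

Year 2001: gap = -2.0 × (8.05 - 4.04) = -8.02%, loss ≈ 19576 × 8.02/100 ≈ 1570.
Year 2002: gap = -2.0 × (7.62 - 4.04) = -7.16%, loss ≈ 19576 × 7.16/100 ≈ 1402.
Year 2003: gap = -2.0 × (5.97 - 4.04) = -3.86%, loss ≈ 19576 × 3.86/100 ≈ 756.
Year 2004: gap = -2.0 × (7.26 - 4.04) = -6.44%, loss ≈ 19576 × 6.44/100 ≈ 1261.
Total lost output = 1570 + 1402 + 756 + 1261 = 4989 billion.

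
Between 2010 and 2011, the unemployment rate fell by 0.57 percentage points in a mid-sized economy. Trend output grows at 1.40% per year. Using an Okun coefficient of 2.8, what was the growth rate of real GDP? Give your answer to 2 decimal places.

Growth-rate Okun's law: g_Y = g_Y* - β × Δu.
g_Y = 1.40 - 2.8 × (-0.57) = 1.4 + 1.596 = 2.996%, i.e. 3.00% to 2 d.p.

3.00%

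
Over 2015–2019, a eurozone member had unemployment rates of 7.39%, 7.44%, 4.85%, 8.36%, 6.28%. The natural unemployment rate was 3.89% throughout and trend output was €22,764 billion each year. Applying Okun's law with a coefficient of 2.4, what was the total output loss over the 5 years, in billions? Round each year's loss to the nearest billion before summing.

Year 2015: gap = -2.4 × (7.39 - 3.89) = -8.4%, loss ≈ 22764 × 8.4/100 ≈ 1912.
Year 2016: gap = -2.4 × (7.44 - 3.89) = -8.52%, loss ≈ 22764 × 8.52/100 ≈ 1939.
Year 2017: gap = -2.4 × (4.85 - 3.89) = -2.304%, loss ≈ 22764 × 2.304/100 ≈ 524.
Year 2018: gap = -2.4 × (8.36 - 3.89) = -10.728%, loss ≈ 22764 × 10.728/100 ≈ 2442.
Year 2019: gap = -2.4 × (6.28 - 3.89) = -5.736%, loss ≈ 22764 × 5.736/100 ≈ 1306.
Total lost output = 1912 + 1939 + 524 + 2442 + 1306 = 8123 billion.

€8,123 billion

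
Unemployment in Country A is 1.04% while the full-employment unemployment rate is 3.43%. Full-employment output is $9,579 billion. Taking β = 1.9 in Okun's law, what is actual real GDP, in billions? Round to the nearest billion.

$10,014 billion

Unemployment gap = 1.04 - 3.43 = -2.39 points, so the output gap is -1.9 × (-2.39) = 4.541%.
Actual GDP = 9579 × (1 + 4.541/100) = 9579 × 1.04541 ≈ 10014 billion.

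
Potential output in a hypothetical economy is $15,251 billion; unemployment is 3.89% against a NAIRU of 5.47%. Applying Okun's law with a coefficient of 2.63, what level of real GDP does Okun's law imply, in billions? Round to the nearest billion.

Unemployment gap = 3.89 - 5.47 = -1.58 points, so the output gap is -2.63 × (-1.58) = 4.1554%.
Actual GDP = 15251 × (1 + 4.1554/100) = 15251 × 1.041554 ≈ 15885 billion.

$15,885 billion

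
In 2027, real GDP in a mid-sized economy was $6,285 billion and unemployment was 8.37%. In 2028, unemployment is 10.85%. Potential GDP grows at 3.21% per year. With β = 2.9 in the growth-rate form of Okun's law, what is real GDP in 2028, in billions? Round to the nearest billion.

$6,035 billion

Δu = 10.85 - 8.37 = 2.48 points.
Okun's law (growth form): g_Y = g_Y* - β × Δu = 3.21 - 2.9 × (2.48) = 3.21 - 7.192 = -3.982%.
Real GDP in the next year = 6285 × (1 - 3.982/100) = 6285 × 0.96018 ≈ 6035 billion.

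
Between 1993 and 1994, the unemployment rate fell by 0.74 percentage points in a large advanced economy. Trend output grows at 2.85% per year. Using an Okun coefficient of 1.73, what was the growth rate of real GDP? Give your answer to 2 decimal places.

Growth-rate Okun's law: g_Y = g_Y* - β × Δu.
g_Y = 2.85 - 1.73 × (-0.74) = 2.85 + 1.2802 = 4.1302%, i.e. 4.13% to 2 d.p.

4.13%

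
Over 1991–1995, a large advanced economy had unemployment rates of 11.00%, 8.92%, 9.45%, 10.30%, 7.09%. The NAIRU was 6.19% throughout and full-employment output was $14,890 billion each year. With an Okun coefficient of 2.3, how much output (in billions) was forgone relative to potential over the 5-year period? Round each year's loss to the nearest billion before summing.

$5,414 billion

Year 1991: gap = -2.3 × (11 - 6.19) = -11.063%, loss ≈ 14890 × 11.063/100 ≈ 1647.
Year 1992: gap = -2.3 × (8.92 - 6.19) = -6.279%, loss ≈ 14890 × 6.279/100 ≈ 935.
Year 1993: gap = -2.3 × (9.45 - 6.19) = -7.498%, loss ≈ 14890 × 7.498/100 ≈ 1116.
Year 1994: gap = -2.3 × (10.3 - 6.19) = -9.453%, loss ≈ 14890 × 9.453/100 ≈ 1408.
Year 1995: gap = -2.3 × (7.09 - 6.19) = -2.07%, loss ≈ 14890 × 2.07/100 ≈ 308.
Total lost output = 1647 + 935 + 1116 + 1408 + 308 = 5414 billion.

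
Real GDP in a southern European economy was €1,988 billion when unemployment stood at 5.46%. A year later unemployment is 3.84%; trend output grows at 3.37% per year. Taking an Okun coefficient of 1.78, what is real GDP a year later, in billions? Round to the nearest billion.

Δu = 3.84 - 5.46 = -1.62 points.
Okun's law (growth form): g_Y = g_Y* - β × Δu = 3.37 - 1.78 × (-1.62) = 3.37 + 2.8836 = 6.2536%.
Real GDP in the next year = 1988 × (1 + 6.2536/100) = 1988 × 1.062536 ≈ 2112 billion.

€2,112 billion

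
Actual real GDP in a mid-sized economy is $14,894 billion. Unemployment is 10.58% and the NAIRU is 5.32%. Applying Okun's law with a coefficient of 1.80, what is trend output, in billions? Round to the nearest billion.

$16,452 billion

Unemployment gap = 10.58 - 5.32 = 5.26 points, so output gap = -1.8 × 5.26 = -9.468%.
Since Y = Y* × (1 + gap/100), Y* = 14894/0.90532 ≈ 16452 billion.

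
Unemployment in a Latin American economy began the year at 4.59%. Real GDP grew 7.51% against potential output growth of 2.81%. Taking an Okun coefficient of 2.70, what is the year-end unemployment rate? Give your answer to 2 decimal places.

Growth-rate Okun's law: g_Y = g_Y* - β × Δu, so Δu = (g_Y* - g_Y)/β.
Δu = (2.81 - 7.51)/2.70 = -4.7/2.70 = -1.74 percentage points.
Year-end unemployment = 4.59 - 1.74 = 2.85%.

2.85%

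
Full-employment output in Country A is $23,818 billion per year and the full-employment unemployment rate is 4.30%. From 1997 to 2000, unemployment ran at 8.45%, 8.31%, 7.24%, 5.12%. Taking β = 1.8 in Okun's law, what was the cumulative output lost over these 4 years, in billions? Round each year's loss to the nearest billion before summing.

Year 1997: gap = -1.8 × (8.45 - 4.3) = -7.47%, loss ≈ 23818 × 7.47/100 ≈ 1779.
Year 1998: gap = -1.8 × (8.31 - 4.3) = -7.218%, loss ≈ 23818 × 7.218/100 ≈ 1719.
Year 1999: gap = -1.8 × (7.24 - 4.3) = -5.292%, loss ≈ 23818 × 5.292/100 ≈ 1260.
Year 2000: gap = -1.8 × (5.12 - 4.3) = -1.476%, loss ≈ 23818 × 1.476/100 ≈ 352.
Total lost output = 1779 + 1719 + 1260 + 352 = 5110 billion.

$5,110 billion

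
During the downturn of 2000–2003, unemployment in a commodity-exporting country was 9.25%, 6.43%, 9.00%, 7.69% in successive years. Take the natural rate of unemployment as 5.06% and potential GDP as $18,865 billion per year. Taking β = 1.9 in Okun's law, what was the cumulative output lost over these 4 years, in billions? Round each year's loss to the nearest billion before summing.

$4,348 billion

Year 2000: gap = -1.9 × (9.25 - 5.06) = -7.961%, loss ≈ 18865 × 7.961/100 ≈ 1502.
Year 2001: gap = -1.9 × (6.43 - 5.06) = -2.603%, loss ≈ 18865 × 2.603/100 ≈ 491.
Year 2002: gap = -1.9 × (9 - 5.06) = -7.486%, loss ≈ 18865 × 7.486/100 ≈ 1412.
Year 2003: gap = -1.9 × (7.69 - 5.06) = -4.997%, loss ≈ 18865 × 4.997/100 ≈ 943.
Total lost output = 1502 + 491 + 1412 + 943 = 4348 billion.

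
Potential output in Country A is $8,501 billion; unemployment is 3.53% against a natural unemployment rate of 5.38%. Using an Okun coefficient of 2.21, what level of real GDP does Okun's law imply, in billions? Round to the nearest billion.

Unemployment gap = 3.53 - 5.38 = -1.85 points, so the output gap is -2.21 × (-1.85) = 4.0885%.
Actual GDP = 8501 × (1 + 4.0885/100) = 8501 × 1.040885 ≈ 8849 billion.

$8,849 billion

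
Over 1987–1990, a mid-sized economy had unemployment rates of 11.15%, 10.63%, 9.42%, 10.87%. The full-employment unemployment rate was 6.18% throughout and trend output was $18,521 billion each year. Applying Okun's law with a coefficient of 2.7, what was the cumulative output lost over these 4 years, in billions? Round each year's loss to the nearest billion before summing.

Year 1987: gap = -2.7 × (11.15 - 6.18) = -13.419%, loss ≈ 18521 × 13.419/100 ≈ 2485.
Year 1988: gap = -2.7 × (10.63 - 6.18) = -12.015%, loss ≈ 18521 × 12.015/100 ≈ 2225.
Year 1989: gap = -2.7 × (9.42 - 6.18) = -8.748%, loss ≈ 18521 × 8.748/100 ≈ 1620.
Year 1990: gap = -2.7 × (10.87 - 6.18) = -12.663%, loss ≈ 18521 × 12.663/100 ≈ 2345.
Total lost output = 2485 + 2225 + 1620 + 2345 = 8675 billion.

$8,675 billion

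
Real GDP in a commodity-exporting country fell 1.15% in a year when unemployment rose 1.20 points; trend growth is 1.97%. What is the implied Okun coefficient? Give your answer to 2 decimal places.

β ≈ 2.60

Growth form: g_Y = g_Y* - β × Δu, so β = (g_Y* - g_Y)/Δu.
β = (1.97 + 1.15)/1.20 = 3.12/1.20 = 2.60.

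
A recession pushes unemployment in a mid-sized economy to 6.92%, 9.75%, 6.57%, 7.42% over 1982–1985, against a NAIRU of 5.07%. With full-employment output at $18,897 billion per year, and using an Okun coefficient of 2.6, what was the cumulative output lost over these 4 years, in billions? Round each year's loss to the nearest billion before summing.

$5,100 billion

Year 1982: gap = -2.6 × (6.92 - 5.07) = -4.81%, loss ≈ 18897 × 4.81/100 ≈ 909.
Year 1983: gap = -2.6 × (9.75 - 5.07) = -12.168%, loss ≈ 18897 × 12.168/100 ≈ 2299.
Year 1984: gap = -2.6 × (6.57 - 5.07) = -3.9%, loss ≈ 18897 × 3.9/100 ≈ 737.
Year 1985: gap = -2.6 × (7.42 - 5.07) = -6.11%, loss ≈ 18897 × 6.11/100 ≈ 1155.
Total lost output = 909 + 2299 + 737 + 1155 = 5100 billion.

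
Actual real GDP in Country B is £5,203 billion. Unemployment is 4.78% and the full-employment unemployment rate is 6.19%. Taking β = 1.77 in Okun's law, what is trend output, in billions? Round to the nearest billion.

Unemployment gap = 4.78 - 6.19 = -1.41 points, so output gap = -1.77 × (-1.41) = 2.4957%.
Since Y = Y* × (1 + gap/100), Y* = 5203/1.024957 ≈ 5076 billion.

£5,076 billion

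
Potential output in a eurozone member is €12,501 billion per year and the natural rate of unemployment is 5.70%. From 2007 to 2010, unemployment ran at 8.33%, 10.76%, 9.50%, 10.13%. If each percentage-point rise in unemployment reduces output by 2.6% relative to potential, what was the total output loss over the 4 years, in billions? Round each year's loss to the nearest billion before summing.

Year 2007: gap = -2.6 × (8.33 - 5.7) = -6.838%, loss ≈ 12501 × 6.838/100 ≈ 855.
Year 2008: gap = -2.6 × (10.76 - 5.7) = -13.156%, loss ≈ 12501 × 13.156/100 ≈ 1645.
Year 2009: gap = -2.6 × (9.5 - 5.7) = -9.88%, loss ≈ 12501 × 9.88/100 ≈ 1235.
Year 2010: gap = -2.6 × (10.13 - 5.7) = -11.518%, loss ≈ 12501 × 11.518/100 ≈ 1440.
Total lost output = 855 + 1645 + 1235 + 1440 = 5175 billion.

€5,175 billion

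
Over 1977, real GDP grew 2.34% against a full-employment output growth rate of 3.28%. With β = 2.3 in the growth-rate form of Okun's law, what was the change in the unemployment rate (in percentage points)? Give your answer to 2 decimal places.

Growth-rate Okun's law: g_Y = g_Y* - β × Δu, so Δu = (g_Y* - g_Y)/β.
Δu = (3.28 - 2.34)/2.3 = 0.94/2.3 = 0.41 percentage points.

0.41 percentage points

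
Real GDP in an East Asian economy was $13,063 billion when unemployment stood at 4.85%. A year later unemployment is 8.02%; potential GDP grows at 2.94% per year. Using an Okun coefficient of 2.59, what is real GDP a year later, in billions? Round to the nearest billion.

$12,375 billion

Δu = 8.02 - 4.85 = 3.17 points.
Okun's law (growth form): g_Y = g_Y* - β × Δu = 2.94 - 2.59 × (3.17) = 2.94 - 8.2103 = -5.2703%.
Real GDP in the next year = 13063 × (1 - 5.2703/100) = 13063 × 0.947297 ≈ 12375 billion.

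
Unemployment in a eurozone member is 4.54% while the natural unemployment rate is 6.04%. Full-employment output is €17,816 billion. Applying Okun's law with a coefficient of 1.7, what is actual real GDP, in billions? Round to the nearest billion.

€18,270 billion

Unemployment gap = 4.54 - 6.04 = -1.5 points, so the output gap is -1.7 × (-1.5) = 2.55%.
Actual GDP = 17816 × (1 + 2.55/100) = 17816 × 1.0255 ≈ 18270 billion.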